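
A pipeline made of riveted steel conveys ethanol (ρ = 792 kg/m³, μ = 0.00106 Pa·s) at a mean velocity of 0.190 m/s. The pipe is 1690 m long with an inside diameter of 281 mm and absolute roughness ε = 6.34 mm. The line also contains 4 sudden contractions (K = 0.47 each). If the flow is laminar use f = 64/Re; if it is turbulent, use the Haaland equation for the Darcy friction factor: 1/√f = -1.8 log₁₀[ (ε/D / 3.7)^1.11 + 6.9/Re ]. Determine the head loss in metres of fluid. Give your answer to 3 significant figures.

h_f ≈ 0.578 m

Reynolds number Re = ρVD/μ = 792 · 0.19 · 0.281 / 0.00106 = 3.989e+04.
Re > 4000 → turbulent. Relative roughness ε/D = 0.00634/0.281 = 0.0226. Haaland: 1/√f = -1.8 log₁₀[(0.0226/3.7)^1.11 + 6.9/3.989e+04] = -1.8 log₁₀[0.00348 + 0.000173] = 4.387, so f = 0.05195.
Total minor-loss coefficient ΣK = 4·0.47 = 1.88.
ΔP = [f·L/D + ΣK]·(ρV²/2) = [0.05195·1690/0.281 + 1.88]·(792·0.19²/2) = [312.5 + 1.88]·14.3 = 4494 Pa.
Head loss h_f = ΔP/(ρg) = 4494/(792·9.81) = 0.578 m.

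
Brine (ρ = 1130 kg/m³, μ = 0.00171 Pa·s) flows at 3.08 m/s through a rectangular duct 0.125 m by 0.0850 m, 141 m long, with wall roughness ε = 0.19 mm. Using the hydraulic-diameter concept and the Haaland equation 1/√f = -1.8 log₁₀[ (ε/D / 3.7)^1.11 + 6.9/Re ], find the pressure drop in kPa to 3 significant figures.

ΔP ≈ 178 kPa

Hydraulic diameter D_h = 4A/P = 4·(0.125·0.085)/(2·(0.125+0.085)) = 0.0425/0.42 = 0.1012 m.
Re = ρVD_h/μ = 1130·3.08·0.1012/0.00171 = 2.06e+05.
ε/D_h = 0.00019/0.1012 = 0.00188; Haaland gives 1/√f = -1.8 log₁₀[0.00022+3.35e-05] = 6.472, so f = 0.02387.
ΔP = f(L/D_h)(ρV²/2) = 0.02387·141/0.1012·5360 = 1.783e+05 Pa.
ΔP = 178 kPa.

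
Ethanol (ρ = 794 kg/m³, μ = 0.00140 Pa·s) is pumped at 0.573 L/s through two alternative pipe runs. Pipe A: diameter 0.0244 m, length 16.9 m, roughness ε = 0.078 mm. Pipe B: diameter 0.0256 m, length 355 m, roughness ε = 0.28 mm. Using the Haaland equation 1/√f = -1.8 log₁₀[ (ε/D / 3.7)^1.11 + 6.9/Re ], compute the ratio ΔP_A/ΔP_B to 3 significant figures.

ΔP_A/ΔP_B ≈ 0.0462

Pipe A: V = Q/A = 0.000573/0.0004676 = 1.225 m/s; Re = 1.696e+04; ε/D = 0.0032; Haaland → f = 0.03223; ΔP_A = f(L/D)(ρV²/2) = 1.331e+04 Pa.
Pipe B: V = Q/A = 0.000573/0.0005147 = 1.113 m/s; Re = 1.616e+04; ε/D = 0.0109; Haaland → f = 0.04227; ΔP_B = f(L/D)(ρV²/2) = 2.884e+05 Pa.
ΔP_A/ΔP_B = 1.331e+04/2.884e+05 = 0.0462.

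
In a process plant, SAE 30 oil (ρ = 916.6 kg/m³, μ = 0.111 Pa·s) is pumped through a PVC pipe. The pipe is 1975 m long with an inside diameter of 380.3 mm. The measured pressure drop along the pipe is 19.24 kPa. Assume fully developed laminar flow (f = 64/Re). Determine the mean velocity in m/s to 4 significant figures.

V ≈ 0.3967 m/s

For laminar flow, f = 64/Re with Re = ρVD/μ, so Darcy-Weisbach reduces to ΔP = 32μLV/D². Solving for V: V = ΔP·D²/(32μL) = 1.924e+04·(0.3803)²/(32·0.111·1975) = 0.3967 m/s.
Check: Re = ρVD/μ = 916.6·0.3967·0.3803/0.111 = 1246 < 2300, so the laminar assumption holds.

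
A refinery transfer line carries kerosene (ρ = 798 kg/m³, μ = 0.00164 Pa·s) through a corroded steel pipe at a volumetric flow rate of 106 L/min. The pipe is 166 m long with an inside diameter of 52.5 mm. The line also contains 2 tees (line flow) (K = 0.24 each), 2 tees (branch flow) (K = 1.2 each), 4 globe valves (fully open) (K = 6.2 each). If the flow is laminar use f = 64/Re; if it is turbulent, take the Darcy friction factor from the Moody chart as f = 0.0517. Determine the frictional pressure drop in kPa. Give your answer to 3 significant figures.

ΔP ≈ 50.8 kPa

Q = 106 L/min = 106/60000 = 0.001767 m³/s.
Cross-sectional area A = πD²/4 = π(0.0525)²/4 = 0.002165 m²; mean velocity V = Q/A = 0.001767/0.002165 = 0.8161 m/s.
Reynolds number Re = ρVD/μ = 798 · 0.8161 · 0.0525 / 0.00164 = 2.085e+04.
Re > 4000 → turbulent; use the Moody-chart value f = 0.0517.
Total minor-loss coefficient ΣK = 2·0.24 + 2·1.2 + 4·6.2 = 27.7.
ΔP = [f·L/D + ΣK]·(ρV²/2) = [0.0517·166/0.0525 + 27.7]·(798·0.8161²/2) = [163.5 + 27.7]·265.7 = 5.08e+04 Pa.
ΔP = 5.08e+04 Pa = 50.8 kPa.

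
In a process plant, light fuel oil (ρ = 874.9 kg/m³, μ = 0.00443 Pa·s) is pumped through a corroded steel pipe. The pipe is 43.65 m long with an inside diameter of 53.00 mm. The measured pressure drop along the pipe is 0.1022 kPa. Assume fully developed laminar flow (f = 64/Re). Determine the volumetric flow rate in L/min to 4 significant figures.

For laminar flow, f = 64/Re with Re = ρVD/μ, so Darcy-Weisbach reduces to ΔP = 32μLV/D². Solving for V: V = ΔP·D²/(32μL) = 102.2·(0.053)²/(32·0.00443·43.65) = 0.04639 m/s.
Check: Re = ρVD/μ = 874.9·0.04639·0.053/0.00443 = 485.6 < 2300, so the laminar assumption holds.
Q = V·A = 0.04639·(π/4·0.053²) = 0.0001024 m³/s = 6.141 L/min.

Q ≈ 6.141 L/min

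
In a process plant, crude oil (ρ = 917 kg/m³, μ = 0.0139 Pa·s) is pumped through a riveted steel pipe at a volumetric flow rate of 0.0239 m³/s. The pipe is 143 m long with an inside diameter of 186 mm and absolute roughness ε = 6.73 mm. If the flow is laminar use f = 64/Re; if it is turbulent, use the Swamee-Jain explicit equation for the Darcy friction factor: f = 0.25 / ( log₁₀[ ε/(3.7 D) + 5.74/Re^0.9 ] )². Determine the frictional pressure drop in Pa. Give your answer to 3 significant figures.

ΔP ≈ 17900 Pa

Cross-sectional area A = πD²/4 = π(0.186)²/4 = 0.02717 m²; mean velocity V = Q/A = 0.0239/0.02717 = 0.8796 m/s.
Reynolds number Re = ρVD/μ = 917 · 0.8796 · 0.186 / 0.0139 = 1.079e+04.
Re > 4000 → turbulent. Relative roughness ε/D = 0.00673/0.186 = 0.0362. Swamee-Jain: f = 0.25/(log₁₀[0.0362/3.7 + 5.74/1.079e+04^0.9])² = 0.25/(log₁₀[0.00978 + 0.00135])² = 0.25/(-1.954)² = 0.0655.
Darcy-Weisbach: ΔP = f(L/D)(ρV²/2) = 0.0655·(143/0.186)·(917·0.8796²/2) = 0.0655·768.8·354.7 = 1.786e+04 Pa.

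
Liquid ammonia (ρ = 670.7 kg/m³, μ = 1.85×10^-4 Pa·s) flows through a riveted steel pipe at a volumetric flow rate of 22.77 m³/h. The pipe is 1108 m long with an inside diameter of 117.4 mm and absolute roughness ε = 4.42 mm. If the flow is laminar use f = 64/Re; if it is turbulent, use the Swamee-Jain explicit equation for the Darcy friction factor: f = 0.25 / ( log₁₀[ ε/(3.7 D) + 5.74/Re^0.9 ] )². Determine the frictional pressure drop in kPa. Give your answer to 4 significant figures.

Q = 22.77 m³/h = 22.77/3600 = 0.006325 m³/s.
Cross-sectional area A = πD²/4 = π(0.1174)²/4 = 0.01082 m²; mean velocity V = Q/A = 0.006325/0.01082 = 0.5843 m/s.
Reynolds number Re = ρVD/μ = 670.7 · 0.5843 · 0.1174 / 0.000185 = 2.487e+05.
Re > 4000 → turbulent. Relative roughness ε/D = 0.00442/0.1174 = 0.0376. Swamee-Jain: f = 0.25/(log₁₀[0.0376/3.7 + 5.74/2.487e+05^0.9])² = 0.25/(log₁₀[0.0102 + 8e-05])² = 0.25/(-1.989)² = 0.06319.
Darcy-Weisbach: ΔP = f(L/D)(ρV²/2) = 0.06319·(1108/0.1174)·(670.7·0.5843²/2) = 0.06319·9438·114.5 = 6.828e+04 Pa.
ΔP = 6.828e+04 Pa = 68.28 kPa.

ΔP ≈ 68.28 kPa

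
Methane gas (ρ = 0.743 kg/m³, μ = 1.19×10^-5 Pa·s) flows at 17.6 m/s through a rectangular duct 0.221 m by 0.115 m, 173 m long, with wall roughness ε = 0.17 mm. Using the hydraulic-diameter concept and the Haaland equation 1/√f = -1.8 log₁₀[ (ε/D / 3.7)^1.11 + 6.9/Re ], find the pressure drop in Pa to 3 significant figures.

Hydraulic diameter D_h = 4A/P = 4·(0.221·0.115)/(2·(0.221+0.115)) = 0.1017/0.672 = 0.1513 m.
Re = ρVD_h/μ = 0.743·17.6·0.1513/1.19e-05 = 1.662e+05.
ε/D_h = 0.00017/0.1513 = 0.00112; Haaland gives 1/√f = -1.8 log₁₀[0.000125+4.15e-05] = 6.803, so f = 0.02161.
ΔP = f(L/D_h)(ρV²/2) = 0.02161·173/0.1513·115.1 = 2843 Pa.

ΔP ≈ 2840 Pa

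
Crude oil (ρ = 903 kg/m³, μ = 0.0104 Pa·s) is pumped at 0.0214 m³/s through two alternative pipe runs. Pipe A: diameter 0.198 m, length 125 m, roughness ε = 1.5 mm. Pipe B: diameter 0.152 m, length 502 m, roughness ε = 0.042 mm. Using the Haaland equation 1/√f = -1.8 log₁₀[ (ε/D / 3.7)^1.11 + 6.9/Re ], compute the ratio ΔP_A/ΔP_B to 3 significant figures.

Pipe A: V = Q/A = 0.0214/0.03079 = 0.695 m/s; Re = 1.195e+04; ε/D = 0.00758; Haaland → f = 0.03959; ΔP_A = f(L/D)(ρV²/2) = 5451 Pa.
Pipe B: V = Q/A = 0.0214/0.01815 = 1.179 m/s; Re = 1.556e+04; ε/D = 0.000276; Haaland → f = 0.02786; ΔP_B = f(L/D)(ρV²/2) = 5.778e+04 Pa.
ΔP_A/ΔP_B = 5451/5.778e+04 = 0.0943.

ΔP_A/ΔP_B ≈ 0.0943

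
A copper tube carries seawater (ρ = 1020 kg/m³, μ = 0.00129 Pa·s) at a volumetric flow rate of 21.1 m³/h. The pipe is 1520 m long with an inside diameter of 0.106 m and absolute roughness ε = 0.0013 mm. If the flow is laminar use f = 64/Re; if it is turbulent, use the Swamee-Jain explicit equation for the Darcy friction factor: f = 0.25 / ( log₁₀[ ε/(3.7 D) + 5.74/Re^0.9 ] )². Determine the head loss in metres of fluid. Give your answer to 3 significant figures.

h_f ≈ 6.55 m

Q = 21.1 m³/h = 21.1/3600 = 0.005861 m³/s.
Cross-sectional area A = πD²/4 = π(0.106)²/4 = 0.008825 m²; mean velocity V = Q/A = 0.005861/0.008825 = 0.6642 m/s.
Reynolds number Re = ρVD/μ = 1020 · 0.6642 · 0.106 / 0.00129 = 5.567e+04.
Re > 4000 → turbulent. Relative roughness ε/D = 1.3e-06/0.106 = 1.23e-05. Swamee-Jain: f = 0.25/(log₁₀[1.23e-05/3.7 + 5.74/5.567e+04^0.9])² = 0.25/(log₁₀[3.31e-06 + 0.000308])² = 0.25/(-3.507)² = 0.02032.
Darcy-Weisbach: ΔP = f(L/D)(ρV²/2) = 0.02032·(1520/0.106)·(1020·0.6642²/2) = 0.02032·1.434e+04·225 = 6.556e+04 Pa.
Head loss h_f = ΔP/(ρg) = 6.556e+04/(1020·9.81) = 6.55 m.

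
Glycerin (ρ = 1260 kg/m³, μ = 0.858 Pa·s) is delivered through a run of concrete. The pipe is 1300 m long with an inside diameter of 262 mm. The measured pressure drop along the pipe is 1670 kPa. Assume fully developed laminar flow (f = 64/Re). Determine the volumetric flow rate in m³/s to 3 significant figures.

Q ≈ 0.173 m³/s

For laminar flow, f = 64/Re with Re = ρVD/μ, so Darcy-Weisbach reduces to ΔP = 32μLV/D². Solving for V: V = ΔP·D²/(32μL) = 1.67e+06·(0.262)²/(32·0.858·1300) = 3.212 m/s.
Check: Re = ρVD/μ = 1260·3.212·0.262/0.858 = 1236 < 2300, so the laminar assumption holds.
Q = V·A = 3.212·(π/4·0.262²) = 0.1732 m³/s = 0.173 m³/s.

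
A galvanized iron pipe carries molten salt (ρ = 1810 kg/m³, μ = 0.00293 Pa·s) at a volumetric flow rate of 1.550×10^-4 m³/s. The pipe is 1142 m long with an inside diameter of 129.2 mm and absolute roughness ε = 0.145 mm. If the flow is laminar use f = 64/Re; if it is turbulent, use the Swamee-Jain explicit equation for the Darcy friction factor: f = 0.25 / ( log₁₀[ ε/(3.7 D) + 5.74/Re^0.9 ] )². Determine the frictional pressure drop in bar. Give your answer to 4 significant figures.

ΔP ≈ 7.584×10^-4 bar

Cross-sectional area A = πD²/4 = π(0.1292)²/4 = 0.01311 m²; mean velocity V = Q/A = 0.000155/0.01311 = 0.01182 m/s.
Reynolds number Re = ρVD/μ = 1810 · 0.01182 · 0.1292 / 0.00293 = 943.6.
Re < 2300 → laminar flow, so f = 64/Re = 64/943.6 = 0.06782 (the turbulent correlation is not needed).
Darcy-Weisbach: ΔP = f(L/D)(ρV²/2) = 0.06782·(1142/0.1292)·(1810·0.01182²/2) = 0.06782·8839·0.1265 = 75.84 Pa.
ΔP = 75.84 Pa = 7.584×10^-4 bar.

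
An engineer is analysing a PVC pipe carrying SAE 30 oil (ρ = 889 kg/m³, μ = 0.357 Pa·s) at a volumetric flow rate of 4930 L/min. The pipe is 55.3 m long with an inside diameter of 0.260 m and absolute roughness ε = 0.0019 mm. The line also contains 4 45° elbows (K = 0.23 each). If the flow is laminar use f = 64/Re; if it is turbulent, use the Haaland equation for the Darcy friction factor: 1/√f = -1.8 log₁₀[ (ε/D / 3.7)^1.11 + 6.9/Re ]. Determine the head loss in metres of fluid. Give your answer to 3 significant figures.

Q = 4930 L/min = 4930/60000 = 0.08217 m³/s.
Cross-sectional area A = πD²/4 = π(0.26)²/4 = 0.05309 m²; mean velocity V = Q/A = 0.08217/0.05309 = 1.548 m/s.
Reynolds number Re = ρVD/μ = 889 · 1.548 · 0.26 / 0.357 = 1002.
Re < 2300 → laminar flow, so f = 64/Re = 64/1002 = 0.06387 (the turbulent correlation is not needed).
Total minor-loss coefficient ΣK = 4·0.23 = 0.92.
ΔP = [f·L/D + ΣK]·(ρV²/2) = [0.06387·55.3/0.26 + 0.92]·(889·1.548²/2) = [13.59 + 0.92]·1065 = 1.544e+04 Pa.
Head loss h_f = ΔP/(ρg) = 1.544e+04/(889·9.81) = 1.77 m.

h_f ≈ 1.77 m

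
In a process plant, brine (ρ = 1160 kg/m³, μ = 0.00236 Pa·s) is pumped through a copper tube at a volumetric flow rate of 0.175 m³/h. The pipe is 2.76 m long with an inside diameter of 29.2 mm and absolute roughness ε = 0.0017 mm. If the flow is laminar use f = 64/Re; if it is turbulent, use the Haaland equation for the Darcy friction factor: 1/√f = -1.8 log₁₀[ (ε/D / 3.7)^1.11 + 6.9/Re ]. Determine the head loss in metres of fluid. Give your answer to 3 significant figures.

h_f ≈ 0.00156 m

Q = 0.175 m³/h = 0.175/3600 = 4.861e-05 m³/s.
Cross-sectional area A = πD²/4 = π(0.0292)²/4 = 0.0006697 m²; mean velocity V = Q/A = 4.861e-05/0.0006697 = 0.07259 m/s.
Reynolds number Re = ρVD/μ = 1160 · 0.07259 · 0.0292 / 0.00236 = 1042.
Re < 2300 → laminar flow, so f = 64/Re = 64/1042 = 0.06143 (the turbulent correlation is not needed).
Darcy-Weisbach: ΔP = f(L/D)(ρV²/2) = 0.06143·(2.76/0.0292)·(1160·0.07259²/2) = 0.06143·94.52·3.056 = 17.75 Pa.
Head loss h_f = ΔP/(ρg) = 17.75/(1160·9.81) = 0.00156 m.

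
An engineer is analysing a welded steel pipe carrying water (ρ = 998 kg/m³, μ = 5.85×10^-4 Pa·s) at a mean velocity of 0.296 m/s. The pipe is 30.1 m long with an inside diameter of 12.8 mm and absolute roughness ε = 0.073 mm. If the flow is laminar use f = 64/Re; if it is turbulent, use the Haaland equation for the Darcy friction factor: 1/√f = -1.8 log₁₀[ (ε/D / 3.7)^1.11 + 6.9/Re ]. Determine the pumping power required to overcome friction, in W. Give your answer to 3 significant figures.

Reynolds number Re = ρVD/μ = 998 · 0.296 · 0.0128 / 0.000585 = 6464.
Re > 4000 → turbulent. Relative roughness ε/D = 7.3e-05/0.0128 = 0.0057. Haaland: 1/√f = -1.8 log₁₀[(0.0057/3.7)^1.11 + 6.9/6464] = -1.8 log₁₀[0.000756 + 0.00107] = 4.93, so f = 0.04114.
Darcy-Weisbach: ΔP = f(L/D)(ρV²/2) = 0.04114·(30.1/0.0128)·(998·0.296²/2) = 0.04114·2352·43.72 = 4230 Pa.
Q = V·A = 0.296·0.0001287 = 3.809e-05 m³/s.
Pumping power P = QΔP = 3.809e-05·4230 = 0.1611 W = 0.161 W.

P ≈ 0.161 W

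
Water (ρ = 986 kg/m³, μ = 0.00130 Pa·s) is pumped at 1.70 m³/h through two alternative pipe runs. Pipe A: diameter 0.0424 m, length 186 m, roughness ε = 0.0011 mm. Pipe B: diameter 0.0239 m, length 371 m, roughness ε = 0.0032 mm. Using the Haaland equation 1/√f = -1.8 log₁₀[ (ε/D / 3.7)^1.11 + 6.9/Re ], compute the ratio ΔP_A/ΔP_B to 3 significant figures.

ΔP_A/ΔP_B ≈ 0.0329

Pipe A: V = Q/A = 0.0004722/0.001412 = 0.3344 m/s; Re = 1.076e+04; ε/D = 2.59e-05; Haaland → f = 0.0303; ΔP_A = f(L/D)(ρV²/2) = 7330 Pa.
Pipe B: V = Q/A = 0.0004722/0.0004486 = 1.053 m/s; Re = 1.908e+04; ε/D = 0.000134; Haaland → f = 0.02627; ΔP_B = f(L/D)(ρV²/2) = 2.227e+05 Pa.
ΔP_A/ΔP_B = 7330/2.227e+05 = 0.0329.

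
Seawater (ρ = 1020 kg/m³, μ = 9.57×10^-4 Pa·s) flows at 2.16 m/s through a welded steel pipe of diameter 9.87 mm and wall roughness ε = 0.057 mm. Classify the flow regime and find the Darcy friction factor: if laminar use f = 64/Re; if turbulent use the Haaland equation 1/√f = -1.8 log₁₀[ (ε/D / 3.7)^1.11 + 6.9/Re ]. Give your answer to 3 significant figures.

Re = ρVD/μ = 1020·2.16·0.00987/0.000957 = 2.272e+04.
Re > 4000 → turbulent. ε/D = 5.7e-05/0.00987 = 0.00578; Haaland: 1/√f = -1.8 log₁₀[0.000767 + 0.000304] = 5.347, so f = 0.03498.

f ≈ 0.0350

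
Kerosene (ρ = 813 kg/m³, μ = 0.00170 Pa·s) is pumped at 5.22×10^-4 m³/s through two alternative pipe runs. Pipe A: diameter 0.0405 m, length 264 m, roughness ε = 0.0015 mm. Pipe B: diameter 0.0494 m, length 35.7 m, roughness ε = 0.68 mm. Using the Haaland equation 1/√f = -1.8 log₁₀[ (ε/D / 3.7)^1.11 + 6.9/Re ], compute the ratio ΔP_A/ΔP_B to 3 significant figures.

Pipe A: V = Q/A = 0.000522/0.001288 = 0.4052 m/s; Re = 7848; ε/D = 3.7e-05; Haaland → f = 0.03308; ΔP_A = f(L/D)(ρV²/2) = 1.439e+04 Pa.
Pipe B: V = Q/A = 0.000522/0.001917 = 0.2723 m/s; Re = 6434; ε/D = 0.0138; Haaland → f = 0.04895; ΔP_B = f(L/D)(ρV²/2) = 1067 Pa.
ΔP_A/ΔP_B = 1.439e+04/1067 = 13.5.

ΔP_A/ΔP_B ≈ 13.5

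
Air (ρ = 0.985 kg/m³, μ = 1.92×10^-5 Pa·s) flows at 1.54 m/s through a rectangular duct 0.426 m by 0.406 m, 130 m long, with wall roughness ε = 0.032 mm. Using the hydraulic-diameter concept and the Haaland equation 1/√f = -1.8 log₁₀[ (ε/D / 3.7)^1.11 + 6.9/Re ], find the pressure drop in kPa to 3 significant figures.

ΔP ≈ 0.00839 kPa

Hydraulic diameter D_h = 4A/P = 4·(0.426·0.406)/(2·(0.426+0.406)) = 0.6918/1.664 = 0.4158 m.
Re = ρVD_h/μ = 0.985·1.54·0.4158/1.92e-05 = 3.285e+04.
ε/D_h = 3.2e-05/0.4158 = 7.7e-05; Haaland gives 1/√f = -1.8 log₁₀[6.35e-06+0.00021] = 6.596, so f = 0.02298.
ΔP = f(L/D_h)(ρV²/2) = 0.02298·130/0.4158·1.168 = 8.393 Pa.
ΔP = 0.00839 kPa.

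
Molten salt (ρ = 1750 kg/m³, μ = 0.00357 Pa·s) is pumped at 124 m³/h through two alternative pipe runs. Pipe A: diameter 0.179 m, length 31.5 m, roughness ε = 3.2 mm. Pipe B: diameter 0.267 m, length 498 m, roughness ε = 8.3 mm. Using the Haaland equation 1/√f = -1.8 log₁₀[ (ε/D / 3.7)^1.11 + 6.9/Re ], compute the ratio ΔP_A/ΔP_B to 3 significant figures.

ΔP_A/ΔP_B ≈ 0.375

Pipe A: V = Q/A = 0.03444/0.02516 = 1.369 m/s; Re = 1.201e+05; ε/D = 0.0179; Haaland → f = 0.04704; ΔP_A = f(L/D)(ρV²/2) = 1.357e+04 Pa.
Pipe B: V = Q/A = 0.03444/0.05599 = 0.6152 m/s; Re = 8.052e+04; ε/D = 0.0311; Haaland → f = 0.05852; ΔP_B = f(L/D)(ρV²/2) = 3.615e+04 Pa.
ΔP_A/ΔP_B = 1.357e+04/3.615e+04 = 0.375.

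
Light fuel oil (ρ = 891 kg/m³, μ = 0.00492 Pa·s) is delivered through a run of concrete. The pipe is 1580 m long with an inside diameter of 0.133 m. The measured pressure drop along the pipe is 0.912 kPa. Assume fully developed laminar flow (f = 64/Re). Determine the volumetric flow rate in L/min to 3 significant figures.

Q ≈ 54.1 L/min

For laminar flow, f = 64/Re with Re = ρVD/μ, so Darcy-Weisbach reduces to ΔP = 32μLV/D². Solving for V: V = ΔP·D²/(32μL) = 912·(0.133)²/(32·0.00492·1580) = 0.06485 m/s.
Check: Re = ρVD/μ = 891·0.06485·0.133/0.00492 = 1562 < 2300, so the laminar assumption holds.
Q = V·A = 0.06485·(π/4·0.133²) = 0.000901 m³/s = 54.1 L/min.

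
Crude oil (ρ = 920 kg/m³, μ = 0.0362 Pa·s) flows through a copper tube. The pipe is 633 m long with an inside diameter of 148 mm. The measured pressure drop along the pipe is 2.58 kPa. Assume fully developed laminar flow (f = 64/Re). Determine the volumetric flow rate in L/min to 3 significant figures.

For laminar flow, f = 64/Re with Re = ρVD/μ, so Darcy-Weisbach reduces to ΔP = 32μLV/D². Solving for V: V = ΔP·D²/(32μL) = 2580·(0.148)²/(32·0.0362·633) = 0.07707 m/s.
Check: Re = ρVD/μ = 920·0.07707·0.148/0.0362 = 289.9 < 2300, so the laminar assumption holds.
Q = V·A = 0.07707·(π/4·0.148²) = 0.001326 m³/s = 79.6 L/min.

Q ≈ 79.6 L/min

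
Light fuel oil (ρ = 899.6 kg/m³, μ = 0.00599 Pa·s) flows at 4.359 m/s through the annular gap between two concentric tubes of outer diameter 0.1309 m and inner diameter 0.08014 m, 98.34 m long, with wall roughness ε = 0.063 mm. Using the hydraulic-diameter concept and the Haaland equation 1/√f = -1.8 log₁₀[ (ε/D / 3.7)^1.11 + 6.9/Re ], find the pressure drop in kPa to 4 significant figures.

ΔP ≈ 426.9 kPa

Hydraulic diameter D_h = 4A/P = D_o - D_i = 0.1309 - 0.08014 = 0.05076 m.
Re = ρVD_h/μ = 899.6·4.359·0.05076/0.00599 = 3.323e+04.
ε/D_h = 6.3e-05/0.05076 = 0.00124; Haaland gives 1/√f = -1.8 log₁₀[0.000139+0.000208] = 6.228, so f = 0.02578.
ΔP = f(L/D_h)(ρV²/2) = 0.02578·98.34/0.05076·8547 = 4.269e+05 Pa.
ΔP = 426.9 kPa.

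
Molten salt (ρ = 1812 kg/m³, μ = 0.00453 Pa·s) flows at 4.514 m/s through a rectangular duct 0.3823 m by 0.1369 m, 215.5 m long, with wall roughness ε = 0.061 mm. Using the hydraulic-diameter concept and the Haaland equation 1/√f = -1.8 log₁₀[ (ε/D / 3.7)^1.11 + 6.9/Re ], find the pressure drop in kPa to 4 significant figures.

Hydraulic diameter D_h = 4A/P = 4·(0.3823·0.1369)/(2·(0.3823+0.1369)) = 0.2093/1.038 = 0.2016 m.
Re = ρVD_h/μ = 1812·4.514·0.2016/0.00453 = 3.64e+05.
ε/D_h = 6.1e-05/0.2016 = 0.000303; Haaland gives 1/√f = -1.8 log₁₀[2.9e-05+1.9e-05] = 7.774, so f = 0.01655.
ΔP = f(L/D_h)(ρV²/2) = 0.01655·215.5/0.2016·1.846e+04 = 3.265e+05 Pa.
ΔP = 326.5 kPa.

ΔP ≈ 326.5 kPa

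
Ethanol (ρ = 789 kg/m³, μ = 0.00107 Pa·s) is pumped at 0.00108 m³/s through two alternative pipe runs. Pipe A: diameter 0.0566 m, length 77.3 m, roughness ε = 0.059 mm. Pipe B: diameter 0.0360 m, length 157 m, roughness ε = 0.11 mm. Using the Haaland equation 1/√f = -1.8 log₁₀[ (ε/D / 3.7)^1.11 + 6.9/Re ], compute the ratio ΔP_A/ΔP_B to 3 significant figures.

Pipe A: V = Q/A = 0.00108/0.002516 = 0.4292 m/s; Re = 1.791e+04; ε/D = 0.00104; Haaland → f = 0.02832; ΔP_A = f(L/D)(ρV²/2) = 2811 Pa.
Pipe B: V = Q/A = 0.00108/0.001018 = 1.061 m/s; Re = 2.817e+04; ε/D = 0.00306; Haaland → f = 0.03004; ΔP_B = f(L/D)(ρV²/2) = 5.818e+04 Pa.
ΔP_A/ΔP_B = 2811/5.818e+04 = 0.0483.

ΔP_A/ΔP_B ≈ 0.0483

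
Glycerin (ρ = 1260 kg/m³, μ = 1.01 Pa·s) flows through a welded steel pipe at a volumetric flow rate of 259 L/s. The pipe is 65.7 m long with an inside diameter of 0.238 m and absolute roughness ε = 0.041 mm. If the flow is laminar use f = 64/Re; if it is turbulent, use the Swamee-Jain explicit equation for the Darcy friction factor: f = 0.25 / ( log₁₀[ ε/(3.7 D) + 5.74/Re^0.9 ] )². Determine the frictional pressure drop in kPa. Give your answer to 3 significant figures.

Q = 259 L/s = 259/1000 = 0.259 m³/s.
Cross-sectional area A = πD²/4 = π(0.238)²/4 = 0.04449 m²; mean velocity V = Q/A = 0.259/0.04449 = 5.822 m/s.
Reynolds number Re = ρVD/μ = 1260 · 5.822 · 0.238 / 1.01 = 1729.
Re < 2300 → laminar flow, so f = 64/Re = 64/1729 = 0.03703 (the turbulent correlation is not needed).
Darcy-Weisbach: ΔP = f(L/D)(ρV²/2) = 0.03703·(65.7/0.238)·(1260·5.822²/2) = 0.03703·276.1·2.135e+04 = 2.182e+05 Pa.
ΔP = 2.182e+05 Pa = 218 kPa.

ΔP ≈ 218 kPa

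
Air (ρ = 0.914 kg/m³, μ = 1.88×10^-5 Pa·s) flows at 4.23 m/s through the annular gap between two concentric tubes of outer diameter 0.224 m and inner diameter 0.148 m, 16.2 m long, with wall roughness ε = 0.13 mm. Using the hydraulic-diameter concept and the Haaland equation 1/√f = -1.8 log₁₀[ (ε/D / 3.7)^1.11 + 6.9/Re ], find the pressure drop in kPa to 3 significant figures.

Hydraulic diameter D_h = 4A/P = D_o - D_i = 0.224 - 0.148 = 0.076 m.
Re = ρVD_h/μ = 0.914·4.23·0.076/1.88e-05 = 1.563e+04.
ε/D_h = 0.00013/0.076 = 0.00171; Haaland gives 1/√f = -1.8 log₁₀[0.000199+0.000441] = 5.749, so f = 0.03026.
ΔP = f(L/D_h)(ρV²/2) = 0.03026·16.2/0.076·8.177 = 52.74 Pa.
ΔP = 0.0527 kPa.

ΔP ≈ 0.0527 kPa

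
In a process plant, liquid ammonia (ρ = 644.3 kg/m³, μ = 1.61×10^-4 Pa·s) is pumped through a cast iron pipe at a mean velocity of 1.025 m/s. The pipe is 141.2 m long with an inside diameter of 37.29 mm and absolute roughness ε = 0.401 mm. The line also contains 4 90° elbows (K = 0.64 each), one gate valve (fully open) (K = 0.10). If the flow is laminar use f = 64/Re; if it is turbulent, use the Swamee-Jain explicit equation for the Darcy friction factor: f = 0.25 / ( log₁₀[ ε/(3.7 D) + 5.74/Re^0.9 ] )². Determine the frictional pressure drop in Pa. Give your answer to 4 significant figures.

ΔP ≈ 51410 Pa

Reynolds number Re = ρVD/μ = 644.3 · 1.025 · 0.03729 / 0.000161 = 1.53e+05.
Re > 4000 → turbulent. Relative roughness ε/D = 0.000401/0.03729 = 0.0108. Swamee-Jain: f = 0.25/(log₁₀[0.0108/3.7 + 5.74/1.53e+05^0.9])² = 0.25/(log₁₀[0.00291 + 0.000124])² = 0.25/(-2.519)² = 0.03941.
Total minor-loss coefficient ΣK = 4·0.64 + 1·0.1 = 2.66.
ΔP = [f·L/D + ΣK]·(ρV²/2) = [0.03941·141.2/0.03729 + 2.66]·(644.3·1.025²/2) = [149.2 + 2.66]·338.5 = 5.141e+04 Pa.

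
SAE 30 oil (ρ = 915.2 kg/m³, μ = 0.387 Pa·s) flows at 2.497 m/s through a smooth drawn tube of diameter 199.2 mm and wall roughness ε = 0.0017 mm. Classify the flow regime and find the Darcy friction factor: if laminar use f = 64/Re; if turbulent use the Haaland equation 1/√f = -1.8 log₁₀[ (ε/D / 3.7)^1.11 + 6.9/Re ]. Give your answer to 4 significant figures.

Re = ρVD/μ = 915.2·2.497·0.1992/0.387 = 1176.
Re < 2300 → laminar, so f = 64/Re = 0.05441 (roughness is irrelevant in laminar flow).

f ≈ 0.05441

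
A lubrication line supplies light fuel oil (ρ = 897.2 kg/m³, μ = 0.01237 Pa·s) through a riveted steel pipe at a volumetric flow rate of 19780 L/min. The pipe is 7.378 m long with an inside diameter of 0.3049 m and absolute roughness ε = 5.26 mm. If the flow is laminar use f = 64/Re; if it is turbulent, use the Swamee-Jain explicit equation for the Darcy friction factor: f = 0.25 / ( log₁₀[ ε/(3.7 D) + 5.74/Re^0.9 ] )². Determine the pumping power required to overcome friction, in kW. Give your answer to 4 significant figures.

Q = 19780 L/min = 19780/60000 = 0.3297 m³/s.
Cross-sectional area A = πD²/4 = π(0.3049)²/4 = 0.07301 m²; mean velocity V = Q/A = 0.3297/0.07301 = 4.515 m/s.
Reynolds number Re = ρVD/μ = 897.2 · 4.515 · 0.3049 / 0.0124 = 9.985e+04.
Re > 4000 → turbulent. Relative roughness ε/D = 0.00526/0.3049 = 0.0173. Swamee-Jain: f = 0.25/(log₁₀[0.0173/3.7 + 5.74/9.985e+04^0.9])² = 0.25/(log₁₀[0.00466 + 0.000182])² = 0.25/(-2.315)² = 0.04666.
Darcy-Weisbach: ΔP = f(L/D)(ρV²/2) = 0.04666·(7.378/0.3049)·(897.2·4.515²/2) = 0.04666·24.2·9145 = 1.033e+04 Pa.
Pumping power P = QΔP = 0.3297·1.033e+04 = 3403.9 W = 3.404 kW.

P ≈ 3.404 kW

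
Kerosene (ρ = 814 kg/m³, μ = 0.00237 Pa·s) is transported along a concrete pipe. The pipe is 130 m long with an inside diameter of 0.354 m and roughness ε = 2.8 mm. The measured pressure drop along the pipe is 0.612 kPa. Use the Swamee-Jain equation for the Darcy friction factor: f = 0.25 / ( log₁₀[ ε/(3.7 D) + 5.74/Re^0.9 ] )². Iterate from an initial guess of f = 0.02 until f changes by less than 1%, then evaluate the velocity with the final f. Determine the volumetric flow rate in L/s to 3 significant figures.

Rearranging Darcy-Weisbach: V = √(2·ΔP·D/(f·L·ρ)). With ε/D = 0.0028/0.354 = 0.00791, iterate starting from f = 0.02:
  f = 0.02 → V = √(2·612·0.354/(0.02·130·814)) = 0.4525 m/s; Re = ρVD/μ = 5.501e+04; f → 0.03667
  f = 0.03667 → V = 0.3342 m/s; Re = 4.063e+04; f → 0.03715
  f = 0.03715 → V = 0.332 m/s; Re = 4.037e+04; f → 0.03716
Converged (Δf/f < 1%). With the final f = 0.03716: V = √(2·612·0.354/(0.03716·130·814)) = 0.3319 m/s.
Q = V·A = 0.3319·(π/4·0.354²) = 0.03267 m³/s = 32.7 L/s.

Q ≈ 32.7 L/s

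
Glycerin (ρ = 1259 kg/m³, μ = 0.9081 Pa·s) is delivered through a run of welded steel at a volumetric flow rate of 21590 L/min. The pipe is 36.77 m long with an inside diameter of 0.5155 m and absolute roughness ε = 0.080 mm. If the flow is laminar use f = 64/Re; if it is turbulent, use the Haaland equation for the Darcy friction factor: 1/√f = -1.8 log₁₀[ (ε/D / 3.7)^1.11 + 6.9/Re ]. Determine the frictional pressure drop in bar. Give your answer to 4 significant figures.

ΔP ≈ 0.06932 bar

Q = 21590 L/min = 21590/60000 = 0.3598 m³/s.
Cross-sectional area A = πD²/4 = π(0.5155)²/4 = 0.2087 m²; mean velocity V = Q/A = 0.3598/0.2087 = 1.724 m/s.
Reynolds number Re = ρVD/μ = 1259 · 1.724 · 0.5155 / 0.908 = 1232.
Re < 2300 → laminar flow, so f = 64/Re = 64/1232 = 0.05194 (the turbulent correlation is not needed).
Darcy-Weisbach: ΔP = f(L/D)(ρV²/2) = 0.05194·(36.77/0.5155)·(1259·1.724²/2) = 0.05194·71.33·1871 = 6932 Pa.
ΔP = 6932 Pa = 0.06932 bar.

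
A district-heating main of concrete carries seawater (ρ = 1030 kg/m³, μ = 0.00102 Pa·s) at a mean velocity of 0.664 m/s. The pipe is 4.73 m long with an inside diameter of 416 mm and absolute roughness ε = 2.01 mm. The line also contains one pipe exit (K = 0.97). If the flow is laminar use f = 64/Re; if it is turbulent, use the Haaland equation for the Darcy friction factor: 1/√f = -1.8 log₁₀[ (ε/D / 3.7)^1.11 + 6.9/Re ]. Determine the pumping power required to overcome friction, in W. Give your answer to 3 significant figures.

P ≈ 27.0 W

Reynolds number Re = ρVD/μ = 1030 · 0.664 · 0.416 / 0.00102 = 2.789e+05.
Re > 4000 → turbulent. Relative roughness ε/D = 0.00201/0.416 = 0.00483. Haaland: 1/√f = -1.8 log₁₀[(0.00483/3.7)^1.11 + 6.9/2.789e+05] = -1.8 log₁₀[0.000629 + 2.47e-05] = 5.732, so f = 0.03043.
Total minor-loss coefficient ΣK = 1·0.97 = 0.97.
ΔP = [f·L/D + ΣK]·(ρV²/2) = [0.03043·4.73/0.416 + 0.97]·(1030·0.664²/2) = [0.346 + 0.97]·227.1 = 298.8 Pa.
Q = V·A = 0.664·0.1359 = 0.09025 m³/s.
Pumping power P = QΔP = 0.09025·298.8 = 26.97 W = 27.0 W.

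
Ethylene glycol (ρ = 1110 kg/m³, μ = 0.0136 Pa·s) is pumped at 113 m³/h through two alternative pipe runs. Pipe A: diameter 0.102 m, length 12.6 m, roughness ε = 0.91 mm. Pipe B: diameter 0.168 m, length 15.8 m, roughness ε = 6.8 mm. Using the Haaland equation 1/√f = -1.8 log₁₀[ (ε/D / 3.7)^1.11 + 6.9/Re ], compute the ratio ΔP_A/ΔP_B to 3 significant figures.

Pipe A: V = Q/A = 0.03139/0.008171 = 3.841 m/s; Re = 3.198e+04; ε/D = 0.00892; Haaland → f = 0.03837; ΔP_A = f(L/D)(ρV²/2) = 3.882e+04 Pa.
Pipe B: V = Q/A = 0.03139/0.02217 = 1.416 m/s; Re = 1.942e+04; ε/D = 0.0405; Haaland → f = 0.06651; ΔP_B = f(L/D)(ρV²/2) = 6961 Pa.
ΔP_A/ΔP_B = 3.882e+04/6961 = 5.58.

ΔP_A/ΔP_B ≈ 5.58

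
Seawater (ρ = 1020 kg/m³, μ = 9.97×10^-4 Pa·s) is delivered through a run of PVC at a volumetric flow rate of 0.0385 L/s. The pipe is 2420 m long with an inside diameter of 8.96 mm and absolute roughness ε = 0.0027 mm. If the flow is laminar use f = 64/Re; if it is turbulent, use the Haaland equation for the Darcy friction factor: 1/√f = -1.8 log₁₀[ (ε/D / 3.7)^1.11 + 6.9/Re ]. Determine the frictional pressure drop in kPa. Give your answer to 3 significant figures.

ΔP ≈ 1890 kPa

Q = 0.0385 L/s = 0.0385/1000 = 3.85e-05 m³/s.
Cross-sectional area A = πD²/4 = π(0.00896)²/4 = 6.305e-05 m²; mean velocity V = Q/A = 3.85e-05/6.305e-05 = 0.6106 m/s.
Reynolds number Re = ρVD/μ = 1020 · 0.6106 · 0.00896 / 0.000997 = 5597.
Re > 4000 → turbulent. Relative roughness ε/D = 2.7e-06/0.00896 = 0.000301. Haaland: 1/√f = -1.8 log₁₀[(0.000301/3.7)^1.11 + 6.9/5597] = -1.8 log₁₀[2.89e-05 + 0.00123] = 5.218, so f = 0.03672.
Darcy-Weisbach: ΔP = f(L/D)(ρV²/2) = 0.03672·(2420/0.00896)·(1020·0.6106²/2) = 0.03672·2.701e+05·190.1 = 1.886e+06 Pa.
ΔP = 1.886e+06 Pa = 1890 kPa.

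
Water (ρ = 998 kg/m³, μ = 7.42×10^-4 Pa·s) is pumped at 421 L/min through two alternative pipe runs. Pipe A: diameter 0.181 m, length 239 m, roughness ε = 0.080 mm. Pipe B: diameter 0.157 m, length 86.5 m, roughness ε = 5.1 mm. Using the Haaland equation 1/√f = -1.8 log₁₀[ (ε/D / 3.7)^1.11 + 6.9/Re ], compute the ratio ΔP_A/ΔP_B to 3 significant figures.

ΔP_A/ΔP_B ≈ 0.479

Pipe A: V = Q/A = 0.007017/0.02573 = 0.2727 m/s; Re = 6.639e+04; ε/D = 0.000442; Haaland → f = 0.02105; ΔP_A = f(L/D)(ρV²/2) = 1031 Pa.
Pipe B: V = Q/A = 0.007017/0.01936 = 0.3624 m/s; Re = 7.654e+04; ε/D = 0.0325; Haaland → f = 0.05962; ΔP_B = f(L/D)(ρV²/2) = 2153 Pa.
ΔP_A/ΔP_B = 1031/2153 = 0.479.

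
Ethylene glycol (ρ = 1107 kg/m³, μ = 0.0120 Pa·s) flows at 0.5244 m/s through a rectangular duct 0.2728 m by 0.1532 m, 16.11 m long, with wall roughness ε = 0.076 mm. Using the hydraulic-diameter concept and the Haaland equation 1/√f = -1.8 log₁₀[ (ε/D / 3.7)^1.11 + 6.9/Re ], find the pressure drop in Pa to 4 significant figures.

ΔP ≈ 397.2 Pa

Hydraulic diameter D_h = 4A/P = 4·(0.2728·0.1532)/(2·(0.2728+0.1532)) = 0.1672/0.852 = 0.1962 m.
Re = ρVD_h/μ = 1107·0.5244·0.1962/0.012 = 9492.
ε/D_h = 7.6e-05/0.1962 = 0.000387; Haaland gives 1/√f = -1.8 log₁₀[3.82e-05+0.000727] = 5.609, so f = 0.03178.
ΔP = f(L/D_h)(ρV²/2) = 0.03178·16.11/0.1962·152.2 = 397.2 Pa.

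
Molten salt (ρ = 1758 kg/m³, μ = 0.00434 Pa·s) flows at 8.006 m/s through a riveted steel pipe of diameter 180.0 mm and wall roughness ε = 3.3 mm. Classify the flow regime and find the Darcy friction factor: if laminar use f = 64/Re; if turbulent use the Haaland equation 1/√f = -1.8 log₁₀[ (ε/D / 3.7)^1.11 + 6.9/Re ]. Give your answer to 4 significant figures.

f ≈ 0.04722

Re = ρVD/μ = 1758·8.006·0.18/0.00434 = 5.837e+05.
Re > 4000 → turbulent. ε/D = 0.0033/0.18 = 0.0183; Haaland: 1/√f = -1.8 log₁₀[0.00276 + 1.18e-05] = 4.602, so f = 0.04722.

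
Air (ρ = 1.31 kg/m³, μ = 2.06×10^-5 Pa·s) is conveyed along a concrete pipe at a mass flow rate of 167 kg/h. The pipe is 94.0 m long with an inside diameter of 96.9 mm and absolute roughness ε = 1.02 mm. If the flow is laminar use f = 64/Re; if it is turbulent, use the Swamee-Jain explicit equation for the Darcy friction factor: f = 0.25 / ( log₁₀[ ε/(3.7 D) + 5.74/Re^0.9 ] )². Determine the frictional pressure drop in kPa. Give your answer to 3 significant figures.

ṁ = 167 kg/h = 167/3600 = 0.04639 kg/s.
A = πD²/4 = π(0.0969)²/4 = 0.007375 m²; mean velocity V = ṁ/(ρA) = 0.04639/(1.31 · 0.007375) = 4.802 m/s.
Reynolds number Re = ρVD/μ = 1.31 · 4.802 · 0.0969 / 2.06e-05 = 2.959e+04.
Re > 4000 → turbulent. Relative roughness ε/D = 0.00102/0.0969 = 0.0105. Swamee-Jain: f = 0.25/(log₁₀[0.0105/3.7 + 5.74/2.959e+04^0.9])² = 0.25/(log₁₀[0.00284 + 0.000543])² = 0.25/(-2.47)² = 0.04098.
Darcy-Weisbach: ΔP = f(L/D)(ρV²/2) = 0.04098·(94/0.0969)·(1.31·4.802²/2) = 0.04098·970.1·15.1 = 600.3 Pa.
ΔP = 600.3 Pa = 0.600 kPa.

ΔP ≈ 0.600 kPa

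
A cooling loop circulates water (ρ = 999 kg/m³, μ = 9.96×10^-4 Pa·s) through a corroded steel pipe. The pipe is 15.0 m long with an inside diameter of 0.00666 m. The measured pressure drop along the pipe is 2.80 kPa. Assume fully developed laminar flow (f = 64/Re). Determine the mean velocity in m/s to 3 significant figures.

For laminar flow, f = 64/Re with Re = ρVD/μ, so Darcy-Weisbach reduces to ΔP = 32μLV/D². Solving for V: V = ΔP·D²/(32μL) = 2800·(0.00666)²/(32·0.000996·15) = 0.2598 m/s.
Check: Re = ρVD/μ = 999·0.2598·0.00666/0.000996 = 1735 < 2300, so the laminar assumption holds.

V ≈ 0.260 m/s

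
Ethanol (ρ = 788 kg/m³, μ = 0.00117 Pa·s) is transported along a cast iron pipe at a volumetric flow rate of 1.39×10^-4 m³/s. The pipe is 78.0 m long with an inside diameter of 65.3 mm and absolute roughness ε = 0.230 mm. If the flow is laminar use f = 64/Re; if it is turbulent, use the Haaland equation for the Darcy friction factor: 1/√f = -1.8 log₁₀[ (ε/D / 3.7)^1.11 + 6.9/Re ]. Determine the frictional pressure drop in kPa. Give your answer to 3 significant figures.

ΔP ≈ 0.0284 kPa

Cross-sectional area A = πD²/4 = π(0.0653)²/4 = 0.003349 m²; mean velocity V = Q/A = 0.000139/0.003349 = 0.0415 m/s.
Reynolds number Re = ρVD/μ = 788 · 0.0415 · 0.0653 / 0.00117 = 1825.
Re < 2300 → laminar flow, so f = 64/Re = 64/1825 = 0.03506 (the turbulent correlation is not needed).
Darcy-Weisbach: ΔP = f(L/D)(ρV²/2) = 0.03506·(78/0.0653)·(788·0.0415²/2) = 0.03506·1194·0.6787 = 28.43 Pa.
ΔP = 28.43 Pa = 0.0284 kPa.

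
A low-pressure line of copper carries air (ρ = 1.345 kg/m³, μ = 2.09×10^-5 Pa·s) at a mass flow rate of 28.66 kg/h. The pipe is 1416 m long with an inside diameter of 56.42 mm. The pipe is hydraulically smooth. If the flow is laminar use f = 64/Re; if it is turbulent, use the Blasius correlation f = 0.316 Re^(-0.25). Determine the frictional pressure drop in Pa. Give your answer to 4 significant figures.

ΔP ≈ 3105 Pa

ṁ = 28.66 kg/h = 28.66/3600 = 0.007961 kg/s.
A = πD²/4 = π(0.05642)²/4 = 0.0025 m²; mean velocity V = ṁ/(ρA) = 0.007961/(1.345 · 0.0025) = 2.368 m/s.
Reynolds number Re = ρVD/μ = 1.345 · 2.368 · 0.05642 / 2.09e-05 = 8596.
Re > 4000 → turbulent. Smooth-pipe (Blasius): f = 0.316 Re^(-0.25) = 0.316/(8596)^0.25 = 0.03282.
Darcy-Weisbach: ΔP = f(L/D)(ρV²/2) = 0.03282·(1416/0.05642)·(1.345·2.368²/2) = 0.03282·2.51e+04·3.769 = 3105 Pa.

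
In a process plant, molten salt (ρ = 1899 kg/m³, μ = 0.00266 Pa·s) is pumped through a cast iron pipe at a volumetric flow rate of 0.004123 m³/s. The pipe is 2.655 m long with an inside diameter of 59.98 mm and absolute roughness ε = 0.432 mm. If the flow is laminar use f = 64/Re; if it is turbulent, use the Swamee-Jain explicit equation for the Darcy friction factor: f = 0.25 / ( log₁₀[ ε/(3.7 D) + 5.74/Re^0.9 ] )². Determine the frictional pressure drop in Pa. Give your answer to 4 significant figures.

Cross-sectional area A = πD²/4 = π(0.05998)²/4 = 0.002826 m²; mean velocity V = Q/A = 0.004123/0.002826 = 1.459 m/s.
Reynolds number Re = ρVD/μ = 1899 · 1.459 · 0.05998 / 0.00266 = 6.248e+04.
Re > 4000 → turbulent. Relative roughness ε/D = 0.000432/0.05998 = 0.0072. Swamee-Jain: f = 0.25/(log₁₀[0.0072/3.7 + 5.74/6.248e+04^0.9])² = 0.25/(log₁₀[0.00195 + 0.000277])² = 0.25/(-2.653)² = 0.03552.
Darcy-Weisbach: ΔP = f(L/D)(ρV²/2) = 0.03552·(2.655/0.05998)·(1899·1.459²/2) = 0.03552·44.26·2022 = 3179 Pa.

ΔP ≈ 3179 Pa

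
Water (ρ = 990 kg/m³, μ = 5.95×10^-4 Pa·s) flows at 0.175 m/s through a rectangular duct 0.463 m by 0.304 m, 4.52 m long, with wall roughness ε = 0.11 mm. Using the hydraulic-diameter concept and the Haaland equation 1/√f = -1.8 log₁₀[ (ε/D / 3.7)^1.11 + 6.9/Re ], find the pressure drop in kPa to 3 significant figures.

ΔP ≈ 0.00355 kPa

Hydraulic diameter D_h = 4A/P = 4·(0.463·0.304)/(2·(0.463+0.304)) = 0.563/1.534 = 0.367 m.
Re = ρVD_h/μ = 990·0.175·0.367/0.000595 = 1.069e+05.
ε/D_h = 0.00011/0.367 = 0.0003; Haaland gives 1/√f = -1.8 log₁₀[2.87e-05+6.46e-05] = 7.254, so f = 0.019.
ΔP = f(L/D_h)(ρV²/2) = 0.019·4.52/0.367·15.16 = 3.548 Pa.
ΔP = 0.00355 kPa.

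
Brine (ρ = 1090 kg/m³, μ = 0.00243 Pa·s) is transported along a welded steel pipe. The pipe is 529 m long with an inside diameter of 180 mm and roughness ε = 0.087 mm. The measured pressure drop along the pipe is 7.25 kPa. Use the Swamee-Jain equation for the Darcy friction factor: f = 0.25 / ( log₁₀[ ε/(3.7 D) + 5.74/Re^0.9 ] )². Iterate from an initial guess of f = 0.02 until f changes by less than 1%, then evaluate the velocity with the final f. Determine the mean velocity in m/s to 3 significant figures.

V ≈ 0.434 m/s

Rearranging Darcy-Weisbach: V = √(2·ΔP·D/(f·L·ρ)). With ε/D = 8.7e-05/0.18 = 0.000483, iterate starting from f = 0.02:
  f = 0.02 → V = √(2·7250·0.18/(0.02·529·1090)) = 0.4757 m/s; Re = ρVD/μ = 3.841e+04; f → 0.02364
  f = 0.02364 → V = 0.4375 m/s; Re = 3.533e+04; f → 0.02402
  f = 0.02402 → V = 0.4341 m/s; Re = 3.505e+04; f → 0.02405
Converged (Δf/f < 1%). With the final f = 0.02405: V = √(2·7250·0.18/(0.02405·529·1090)) = 0.4338 m/s.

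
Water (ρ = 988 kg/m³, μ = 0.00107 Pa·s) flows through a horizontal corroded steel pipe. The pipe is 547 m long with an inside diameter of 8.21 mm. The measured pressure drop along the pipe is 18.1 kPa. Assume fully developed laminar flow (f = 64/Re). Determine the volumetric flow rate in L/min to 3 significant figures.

For laminar flow, f = 64/Re with Re = ρVD/μ, so Darcy-Weisbach reduces to ΔP = 32μLV/D². Solving for V: V = ΔP·D²/(32μL) = 1.81e+04·(0.00821)²/(32·0.00107·547) = 0.06514 m/s.
Check: Re = ρVD/μ = 988·0.06514·0.00821/0.00107 = 493.8 < 2300, so the laminar assumption holds.
Q = V·A = 0.06514·(π/4·0.00821²) = 3.448e-06 m³/s = 0.207 L/min.

Q ≈ 0.207 L/min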